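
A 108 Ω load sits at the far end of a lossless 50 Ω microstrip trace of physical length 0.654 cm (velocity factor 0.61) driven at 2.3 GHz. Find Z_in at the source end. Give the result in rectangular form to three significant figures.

Z_in ≈ 57 − j41.6 Ω

λ = v/f = 0.61·c / 2.3 GHz = 0.0796 m
βl = 2π·l/λ = 2π × 0.0822 = 29.6°
tan(βl) = tan(29.6°) = 0.568
Z_in = Z_0·(Z_L + jZ_0·tanβl)/(Z_0 + jZ_L·tanβl)
     = 50·(108 + j28.4)/(50 + j61.3)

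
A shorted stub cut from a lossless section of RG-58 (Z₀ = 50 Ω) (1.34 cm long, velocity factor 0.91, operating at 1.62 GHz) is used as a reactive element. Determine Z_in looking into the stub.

Z_in ≈ +j27.3 Ω

λ = v/f = 0.91·c / 1.62 GHz = 0.169 m
βl = 2π·l/λ = 2π × 0.0795 = 28.6°
tan(βl) = 0.546
For a shorted stub, Z_in = jZ_0·tan(βl)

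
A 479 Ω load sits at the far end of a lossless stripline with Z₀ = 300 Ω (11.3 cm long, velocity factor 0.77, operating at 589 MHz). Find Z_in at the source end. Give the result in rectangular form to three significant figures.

λ = v/f = 0.77·c / 589 MHz = 0.392 m
βl = 2π·l/λ = 2π × 0.288 = 104°
tan(βl) = tan(104°) = -4.09
Z_in = Z_0·(Z_L + jZ_0·tanβl)/(Z_0 + jZ_L·tanβl)
     = 300·(479 − j1230)/(300 − j1960)

Z_in ≈ 195 + j43.5 Ω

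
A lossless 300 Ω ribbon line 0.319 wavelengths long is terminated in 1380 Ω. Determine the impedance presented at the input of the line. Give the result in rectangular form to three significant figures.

Z_in ≈ 78.4 + j131 Ω

βl = 2π × 0.319 = 115°
tan(βl) = tan(115°) = -2.16
Z_in = Z_0·(Z_L + jZ_0·tanβl)/(Z_0 + jZ_L·tanβl)
     = 300·(1380 − j648)/(300 − j2980)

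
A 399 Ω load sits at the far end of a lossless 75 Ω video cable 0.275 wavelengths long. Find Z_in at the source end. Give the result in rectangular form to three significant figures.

Z_in ≈ 14.4 + j11.4 Ω

βl = 2π × 0.275 = 99°
tan(βl) = tan(99°) = -6.31
Z_in = Z_0·(Z_L + jZ_0·tanβl)/(Z_0 + jZ_L·tanβl)
     = 75·(399 − j474)/(75 − j2520)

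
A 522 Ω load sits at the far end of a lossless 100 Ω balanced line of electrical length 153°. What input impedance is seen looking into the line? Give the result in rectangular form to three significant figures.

tan(βl) = tan(153°) = -0.51
Z_in = Z_0·(Z_L + jZ_0·tanβl)/(Z_0 + jZ_L·tanβl)
     = 100·(522 − j51)/(100 − j266)

Z_in ≈ 81.4 + j166 Ω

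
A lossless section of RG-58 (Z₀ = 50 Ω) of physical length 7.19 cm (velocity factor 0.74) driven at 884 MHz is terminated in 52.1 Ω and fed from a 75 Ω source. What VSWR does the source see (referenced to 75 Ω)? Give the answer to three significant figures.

λ = v/f = 0.74·c / 884 MHz = 0.251 m
βl = 2π·l/λ = 2π × 0.286 = 103°
tan(βl) = -4.31
Z_in = Z_0·(Z_L + jZ_0·tanβl)/(Z_0 + jZ_L·tanβl) = 48.2 + j0.874 Ω
Γ_s = (Z_in − Z_s)/(Z_in + Z_s) = (-26.8 + j0.874)/(123 + j0.874), |Γ_s| = 0.218
VSWR = (1 + |Γ_s|)/(1 − |Γ_s|)

VSWR ≈ 1.56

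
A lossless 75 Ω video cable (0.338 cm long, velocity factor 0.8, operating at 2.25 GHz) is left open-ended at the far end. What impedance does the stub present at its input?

λ = v/f = 0.8·c / 2.25 GHz = 0.107 m
βl = 2π·l/λ = 2π × 0.0317 = 11.4°
tan(βl) = 0.202
For an open-ended stub, Z_in = −jZ_0·cot(βl) = −jZ_0/tan(βl)

Z_in ≈ −j372 Ω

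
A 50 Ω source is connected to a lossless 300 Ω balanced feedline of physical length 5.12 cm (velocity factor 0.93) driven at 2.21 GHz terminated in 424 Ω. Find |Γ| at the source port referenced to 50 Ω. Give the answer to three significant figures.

|Γ| ≈ 0.755

λ = v/f = 0.93·c / 2.21 GHz = 0.126 m
βl = 2π·l/λ = 2π × 0.406 = 146°
tan(βl) = -0.674
Z_in = Z_0·(Z_L + jZ_0·tanβl)/(Z_0 + jZ_L·tanβl) = 323 + j106 Ω
Γ_s = (Z_in − Z_s)/(Z_in + Z_s) = (273 + j106)/(373 + j106), |Γ_s| = 0.755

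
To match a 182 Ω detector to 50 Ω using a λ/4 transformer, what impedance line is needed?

Z_qwt ≈ 95.4 Ω

Z_qwt = √(Z_0·R_L) = √(50 × 182) = √9100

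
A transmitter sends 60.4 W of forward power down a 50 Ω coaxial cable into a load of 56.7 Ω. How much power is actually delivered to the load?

Γ = (56.7 − 50)/(56.7 + 50) = 0.0628
|Γ|² = 0.00394
P_refl = |Γ|²·P_inc = 0.238 W, P_del = (1 − |Γ|²)·P_inc = 60.2 W

P_delivered ≈ 60.2 W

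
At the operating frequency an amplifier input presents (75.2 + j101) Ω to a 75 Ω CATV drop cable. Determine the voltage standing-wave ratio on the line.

VSWR ≈ 3.53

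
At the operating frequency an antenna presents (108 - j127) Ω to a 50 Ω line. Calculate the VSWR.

Γ = (Z_L − Z_0)/(Z_L + Z_0) = (58 − j127)/(158 − j127)
|Γ| = 140/203 = 0.689
VSWR = (1 + |Γ|)/(1 − |Γ|) = 1.69/0.311

VSWR ≈ 5.43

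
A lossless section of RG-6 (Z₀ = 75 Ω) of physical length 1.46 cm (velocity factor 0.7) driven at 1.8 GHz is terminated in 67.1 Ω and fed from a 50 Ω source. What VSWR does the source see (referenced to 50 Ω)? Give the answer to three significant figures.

λ = v/f = 0.7·c / 1.8 GHz = 0.117 m
βl = 2π·l/λ = 2π × 0.125 = 45.1°
tan(βl) = 1
Z_in = Z_0·(Z_L + jZ_0·tanβl)/(Z_0 + jZ_L·tanβl) = 74.6 + j8.32 Ω
Γ_s = (Z_in − Z_s)/(Z_in + Z_s) = (24.6 + j8.32)/(125 + j8.32), |Γ_s| = 0.208
VSWR = (1 + |Γ_s|)/(1 − |Γ_s|)

VSWR ≈ 1.52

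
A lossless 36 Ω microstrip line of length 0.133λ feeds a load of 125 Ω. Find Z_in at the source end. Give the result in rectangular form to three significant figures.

βl = 2π × 0.133 = 47.9°
tan(βl) = tan(47.9°) = 1.11
Z_in = Z_0·(Z_L + jZ_0·tanβl)/(Z_0 + jZ_L·tanβl)
     = 36·(125 + j39.8)/(36 + j138)

Z_in ≈ 17.6 − j28 Ω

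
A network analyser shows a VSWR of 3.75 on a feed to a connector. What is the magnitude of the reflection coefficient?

|Γ| ≈ 0.579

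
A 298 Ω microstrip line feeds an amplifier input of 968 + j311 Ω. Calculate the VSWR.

Γ = (Z_L − Z_0)/(Z_L + Z_0) = (670 + j311)/(1266 + j311)
|Γ| = 739/1300 = 0.567
VSWR = (1 + |Γ|)/(1 − |Γ|) = 1.57/0.433

VSWR ≈ 3.61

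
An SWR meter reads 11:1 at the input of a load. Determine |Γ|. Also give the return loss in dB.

|Γ| = (S − 1)/(S + 1) = (11 − 1)/(11 + 1) = 10/12
RL = −20·log₁₀|Γ| = −20·log₁₀(0.833)

|Γ| ≈ 0.833; return loss ≈ 1.58 dB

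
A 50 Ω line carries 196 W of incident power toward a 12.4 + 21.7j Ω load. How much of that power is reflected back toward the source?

P_reflected ≈ 84.6 W

|Γ| = |(-37.6 + j21.7)/(62.4 + j21.7)| = 0.657
|Γ|² = 0.432
P_refl = |Γ|²·P_inc = 84.6 W, P_del = (1 − |Γ|²)·P_inc = 111 W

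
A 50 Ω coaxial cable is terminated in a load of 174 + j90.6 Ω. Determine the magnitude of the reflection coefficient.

Γ = (Z_L − Z_0)/(Z_L + Z_0) = (124 + j90.6)/(224 + j90.6)
|Γ| = 154/242

|Γ| ≈ 0.636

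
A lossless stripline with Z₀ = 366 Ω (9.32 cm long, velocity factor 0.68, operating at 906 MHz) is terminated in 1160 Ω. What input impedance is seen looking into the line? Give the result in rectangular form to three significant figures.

Z_in ≈ 341 + j430 Ω

λ = v/f = 0.68·c / 906 MHz = 0.225 m
βl = 2π·l/λ = 2π × 0.414 = 149°
tan(βl) = tan(149°) = -0.601
Z_in = Z_0·(Z_L + jZ_0·tanβl)/(Z_0 + jZ_L·tanβl)
     = 366·(1160 − j220)/(366 − j697)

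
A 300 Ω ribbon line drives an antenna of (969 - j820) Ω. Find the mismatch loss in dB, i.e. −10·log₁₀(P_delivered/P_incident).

Γ = (669 − j820)/(1269 − j820), |Γ| = 0.7
|Γ|² = 0.491, so P_del/P_inc = 1 − |Γ|² = 0.509
ML = −10·log₁₀(1 − |Γ|²)

mismatch loss ≈ 2.93 dB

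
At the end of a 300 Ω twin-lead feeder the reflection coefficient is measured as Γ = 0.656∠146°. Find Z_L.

Z_L ≈ 67.9 + j87.4 Ω

Z_L = Z_0·(1 + Γ)/(1 − Γ) = 300·(0.456 + j0.367)/(1.54 − j0.367)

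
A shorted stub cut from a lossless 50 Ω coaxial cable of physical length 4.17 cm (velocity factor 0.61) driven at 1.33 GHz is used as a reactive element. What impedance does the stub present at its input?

Z_in ≈ −j144 Ω

λ = v/f = 0.61·c / 1.33 GHz = 0.138 m
βl = 2π·l/λ = 2π × 0.303 = 109°
tan(βl) = -2.89
For a shorted stub, Z_in = jZ_0·tan(βl)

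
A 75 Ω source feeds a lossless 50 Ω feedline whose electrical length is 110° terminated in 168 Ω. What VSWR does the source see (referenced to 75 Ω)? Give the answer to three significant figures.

VSWR ≈ 4.73

tan(βl) = -2.75
Z_in = Z_0·(Z_L + jZ_0·tanβl)/(Z_0 + jZ_L·tanβl) = 16.7 + j16.4 Ω
Γ_s = (Z_in − Z_s)/(Z_in + Z_s) = (-58.3 + j16.4)/(91.7 + j16.4), |Γ_s| = 0.651
VSWR = (1 + |Γ_s|)/(1 − |Γ_s|)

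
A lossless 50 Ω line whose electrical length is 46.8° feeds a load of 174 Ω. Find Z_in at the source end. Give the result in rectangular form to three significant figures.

Z_in ≈ 25.2 − j40.2 Ω

tan(βl) = tan(46.8°) = 1.06
Z_in = Z_0·(Z_L + jZ_0·tanβl)/(Z_0 + jZ_L·tanβl)
     = 50·(174 + j53.2)/(50 + j185)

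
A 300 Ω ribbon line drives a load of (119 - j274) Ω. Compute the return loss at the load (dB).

Γ = (-181 − j274)/(419 − j274), |Γ| = 0.656
RL = −20·log₁₀|Γ| = −20·log₁₀(0.656)

RL ≈ 3.66 dB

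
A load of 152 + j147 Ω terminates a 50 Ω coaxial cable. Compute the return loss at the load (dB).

Γ = (102 + j147)/(202 + j147), |Γ| = 0.716
RL = −20·log₁₀|Γ| = −20·log₁₀(0.716)

RL ≈ 2.9 dB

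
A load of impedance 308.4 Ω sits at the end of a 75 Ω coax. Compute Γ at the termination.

Γ = 0.609

Γ = (Z_L − Z_0)/(Z_L + Z_0) = (308.4 − 75)/(308.4 + 75) = 233.4/383.4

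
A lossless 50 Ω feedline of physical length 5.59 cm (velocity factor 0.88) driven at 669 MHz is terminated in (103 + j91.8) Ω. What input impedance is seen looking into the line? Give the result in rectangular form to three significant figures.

Z_in ≈ 32.2 − j56.5 Ω

λ = v/f = 0.88·c / 669 MHz = 0.395 m
βl = 2π·l/λ = 2π × 0.142 = 51°
tan(βl) = tan(51°) = 1.23
Z_in = Z_0·(Z_L + jZ_0·tanβl)/(Z_0 + jZ_L·tanβl)
     = 50·(103 + j154)/(-63.3 + j127)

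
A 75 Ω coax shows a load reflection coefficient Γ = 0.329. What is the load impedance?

Z_L ≈ 149 Ω

Z_L = Z_0·(1 + Γ)/(1 − Γ) = 75·(1.33)/(0.671)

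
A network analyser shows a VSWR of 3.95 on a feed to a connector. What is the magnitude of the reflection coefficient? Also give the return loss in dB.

|Γ| ≈ 0.596; return loss ≈ 4.5 dB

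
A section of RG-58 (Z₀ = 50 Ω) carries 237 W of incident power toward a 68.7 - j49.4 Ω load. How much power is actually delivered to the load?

|Γ| = |(18.7 − j49.4)/(118.7 − j49.4)| = 0.411
|Γ|² = 0.169
P_refl = |Γ|²·P_inc = 40 W, P_del = (1 − |Γ|²)·P_inc = 197 W

P_delivered ≈ 197 W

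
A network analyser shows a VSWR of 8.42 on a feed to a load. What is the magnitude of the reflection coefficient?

|Γ| = (S − 1)/(S + 1) = (8.42 − 1)/(8.42 + 1) = 7.42/9.42

|Γ| ≈ 0.788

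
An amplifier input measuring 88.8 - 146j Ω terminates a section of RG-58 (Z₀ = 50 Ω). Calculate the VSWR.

Γ = (Z_L − Z_0)/(Z_L + Z_0) = (38.8 − j146)/(138.8 − j146)
|Γ| = 151/201 = 0.75
VSWR = (1 + |Γ|)/(1 − |Γ|) = 1.75/0.25

VSWR ≈ 7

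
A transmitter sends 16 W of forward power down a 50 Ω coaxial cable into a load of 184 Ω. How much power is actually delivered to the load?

P_delivered ≈ 10.8 W

Γ = (184 − 50)/(184 + 50) = 0.573
|Γ|² = 0.328
P_refl = |Γ|²·P_inc = 5.25 W, P_del = (1 − |Γ|²)·P_inc = 10.8 W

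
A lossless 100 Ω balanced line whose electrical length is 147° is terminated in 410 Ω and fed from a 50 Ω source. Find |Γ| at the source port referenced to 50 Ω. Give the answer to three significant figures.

tan(βl) = -0.649
Z_in = Z_0·(Z_L + jZ_0·tanβl)/(Z_0 + jZ_L·tanβl) = 72.1 + j127 Ω
Γ_s = (Z_in − Z_s)/(Z_in + Z_s) = (22.1 + j127)/(122 + j127), |Γ_s| = 0.732

|Γ| ≈ 0.732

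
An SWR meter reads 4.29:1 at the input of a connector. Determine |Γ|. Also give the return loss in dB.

|Γ| ≈ 0.622; return loss ≈ 4.13 dB

|Γ| = (S − 1)/(S + 1) = (4.29 − 1)/(4.29 + 1) = 3.29/5.29
RL = −20·log₁₀|Γ| = −20·log₁₀(0.622)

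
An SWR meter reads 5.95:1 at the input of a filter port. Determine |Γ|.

|Γ| ≈ 0.712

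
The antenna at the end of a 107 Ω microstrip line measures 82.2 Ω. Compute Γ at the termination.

Γ = -0.131

Γ = (Z_L − Z_0)/(Z_L + Z_0) = (82.2 − 107)/(82.2 + 107) = -24.8/189.2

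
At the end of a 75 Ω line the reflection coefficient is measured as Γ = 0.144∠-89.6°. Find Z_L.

Z_L = Z_0·(1 + Γ)/(1 − Γ) = 75·(1 − j0.144)/(0.999 + j0.144)

Z_L ≈ 72.1 − j21.2 Ω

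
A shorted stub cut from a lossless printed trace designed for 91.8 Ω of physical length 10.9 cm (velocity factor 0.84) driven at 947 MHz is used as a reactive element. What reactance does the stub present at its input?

λ = v/f = 0.84·c / 947 MHz = 0.266 m
βl = 2π·l/λ = 2π × 0.41 = 147°
tan(βl) = -0.638
For a shorted stub, Z_in = jZ_0·tan(βl)

X_in ≈ -58.6 Ω (capacitive)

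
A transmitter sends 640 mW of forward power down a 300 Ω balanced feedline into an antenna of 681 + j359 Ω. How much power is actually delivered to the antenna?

P_delivered ≈ 479 mW

|Γ| = |(381 + j359)/(981 + j359)| = 0.501
|Γ|² = 0.251
P_refl = |Γ|²·P_inc = 161 mW, P_del = (1 − |Γ|²)·P_inc = 479 mW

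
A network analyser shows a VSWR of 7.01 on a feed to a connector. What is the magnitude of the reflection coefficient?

|Γ| ≈ 0.75

|Γ| = (S − 1)/(S + 1) = (7.01 − 1)/(7.01 + 1) = 6.01/8.01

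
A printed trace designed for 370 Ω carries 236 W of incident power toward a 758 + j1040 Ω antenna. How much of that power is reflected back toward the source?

|Γ| = |(388 + j1040)/(1128 + j1040)| = 0.723
|Γ|² = 0.523
P_refl = |Γ|²·P_inc = 124 W, P_del = (1 − |Γ|²)·P_inc = 112 W

P_reflected ≈ 124 W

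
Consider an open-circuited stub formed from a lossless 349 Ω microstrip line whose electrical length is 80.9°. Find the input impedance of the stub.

Z_in ≈ −j55.9 Ω

tan(βl) = 6.24
For an open-circuited stub, Z_in = −jZ_0·cot(βl) = −jZ_0/tan(βl)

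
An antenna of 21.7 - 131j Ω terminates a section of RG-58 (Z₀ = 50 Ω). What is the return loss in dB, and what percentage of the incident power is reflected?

Γ = (-28.3 − j131)/(71.7 − j131), |Γ| = 0.897
RL = −20·log₁₀(0.897) = 0.94 dB
P_refl/P_inc = |Γ|² = 0.805

RL ≈ 0.94 dB; 80.5% of incident power reflected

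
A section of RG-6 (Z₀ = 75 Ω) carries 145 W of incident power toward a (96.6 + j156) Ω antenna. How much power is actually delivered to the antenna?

P_delivered ≈ 78.1 W

|Γ| = |(21.6 + j156)/(171.6 + j156)| = 0.679
|Γ|² = 0.461
P_refl = |Γ|²·P_inc = 66.9 W, P_del = (1 − |Γ|²)·P_inc = 78.1 W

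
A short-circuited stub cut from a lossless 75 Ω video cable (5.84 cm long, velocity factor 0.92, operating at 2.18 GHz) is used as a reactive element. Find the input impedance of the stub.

Z_in ≈ −j18.6 Ω

λ = v/f = 0.92·c / 2.18 GHz = 0.127 m
βl = 2π·l/λ = 2π × 0.461 = 166°
tan(βl) = -0.248
For a short-circuited stub, Z_in = jZ_0·tan(βl)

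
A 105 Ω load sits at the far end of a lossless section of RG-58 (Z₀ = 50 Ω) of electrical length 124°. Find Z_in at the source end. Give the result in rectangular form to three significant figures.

tan(βl) = tan(124°) = -1.48
Z_in = Z_0·(Z_L + jZ_0·tanβl)/(Z_0 + jZ_L·tanβl)
     = 50·(105 − j74.1)/(50 − j156)

Z_in ≈ 31.4 + j23.6 Ω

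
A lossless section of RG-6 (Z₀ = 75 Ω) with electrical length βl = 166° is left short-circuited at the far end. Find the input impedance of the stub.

Z_in ≈ −j18.7 Ω

tan(βl) = -0.249
For a short-circuited stub, Z_in = jZ_0·tan(βl)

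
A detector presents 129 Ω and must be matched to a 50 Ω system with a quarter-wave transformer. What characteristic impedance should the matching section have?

Z_qwt ≈ 80.3 Ω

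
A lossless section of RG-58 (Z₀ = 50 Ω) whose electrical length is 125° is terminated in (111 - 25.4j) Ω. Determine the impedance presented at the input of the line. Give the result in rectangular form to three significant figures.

tan(βl) = tan(125°) = -1.43
Z_in = Z_0·(Z_L + jZ_0·tanβl)/(Z_0 + jZ_L·tanβl)
     = 50·(111 − j96.8)/(13.7 − j159)

Z_in ≈ 33.3 + j32.1 Ω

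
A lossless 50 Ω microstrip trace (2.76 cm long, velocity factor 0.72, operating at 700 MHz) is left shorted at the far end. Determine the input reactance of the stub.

λ = v/f = 0.72·c / 700 MHz = 0.309 m
βl = 2π·l/λ = 2π × 0.0894 = 32.2°
tan(βl) = 0.63
For a shorted stub, Z_in = jZ_0·tan(βl)

X_in ≈ 31.5 Ω (inductive)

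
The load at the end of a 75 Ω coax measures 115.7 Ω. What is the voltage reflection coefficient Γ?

Γ = 0.213

Γ = (Z_L − Z_0)/(Z_L + Z_0) = (115.7 − 75)/(115.7 + 75) = 40.7/190.7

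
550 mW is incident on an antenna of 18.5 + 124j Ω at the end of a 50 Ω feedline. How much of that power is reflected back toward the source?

P_reflected ≈ 449 mW

|Γ| = |(-31.5 + j124)/(68.5 + j124)| = 0.903
|Γ|² = 0.816
P_refl = |Γ|²·P_inc = 449 mW, P_del = (1 − |Γ|²)·P_inc = 101 mW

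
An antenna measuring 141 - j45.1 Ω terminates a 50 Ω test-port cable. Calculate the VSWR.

VSWR ≈ 3.15

Γ = (Z_L − Z_0)/(Z_L + Z_0) = (91 − j45.1)/(191 − j45.1)
|Γ| = 102/196 = 0.518
VSWR = (1 + |Γ|)/(1 − |Γ|) = 1.52/0.482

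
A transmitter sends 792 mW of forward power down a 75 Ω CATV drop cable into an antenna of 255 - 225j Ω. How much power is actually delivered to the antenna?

|Γ| = |(180 − j225)/(330 − j225)| = 0.721
|Γ|² = 0.52
P_refl = |Γ|²·P_inc = 412 mW, P_del = (1 − |Γ|²)·P_inc = 380 mW

P_delivered ≈ 380 mW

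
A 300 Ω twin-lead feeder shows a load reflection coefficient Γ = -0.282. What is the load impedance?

Z_L = Z_0·(1 + Γ)/(1 − Γ) = 300·(0.718)/(1.28)

Z_L ≈ 168 Ω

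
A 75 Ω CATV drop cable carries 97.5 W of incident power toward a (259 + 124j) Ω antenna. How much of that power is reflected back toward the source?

P_reflected ≈ 37.8 W

|Γ| = |(184 + j124)/(334 + j124)| = 0.623
|Γ|² = 0.388
P_refl = |Γ|²·P_inc = 37.8 W, P_del = (1 − |Γ|²)·P_inc = 59.7 W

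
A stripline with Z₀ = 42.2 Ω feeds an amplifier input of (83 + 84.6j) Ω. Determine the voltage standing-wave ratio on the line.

Γ = (Z_L − Z_0)/(Z_L + Z_0) = (40.8 + j84.6)/(125.2 + j84.6)
|Γ| = 93.9/151 = 0.622
VSWR = (1 + |Γ|)/(1 − |Γ|) = 1.62/0.378

VSWR ≈ 4.29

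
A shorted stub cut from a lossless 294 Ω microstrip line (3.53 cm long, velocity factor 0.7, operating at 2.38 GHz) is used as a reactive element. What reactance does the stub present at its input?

λ = v/f = 0.7·c / 2.38 GHz = 0.0882 m
βl = 2π·l/λ = 2π × 0.4 = 144°
tan(βl) = -0.726
For a shorted stub, Z_in = jZ_0·tan(βl)

X_in ≈ -213 Ω (capacitive)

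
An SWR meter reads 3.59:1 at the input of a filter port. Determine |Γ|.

|Γ| ≈ 0.564

|Γ| = (S − 1)/(S + 1) = (3.59 − 1)/(3.59 + 1) = 2.59/4.59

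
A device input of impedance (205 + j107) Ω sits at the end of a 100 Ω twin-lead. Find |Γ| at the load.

Γ = (Z_L − Z_0)/(Z_L + Z_0) = (105 + j107)/(305 + j107)
|Γ| = 150/323

|Γ| ≈ 0.464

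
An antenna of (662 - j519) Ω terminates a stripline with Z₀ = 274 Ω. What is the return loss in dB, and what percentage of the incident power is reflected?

Γ = (388 − j519)/(936 − j519), |Γ| = 0.605
RL = −20·log₁₀(0.605) = 4.36 dB
P_refl/P_inc = |Γ|² = 0.367

RL ≈ 4.36 dB; 36.7% of incident power reflected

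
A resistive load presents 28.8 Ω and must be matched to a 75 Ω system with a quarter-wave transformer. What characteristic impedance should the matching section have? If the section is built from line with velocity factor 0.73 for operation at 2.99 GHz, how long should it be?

Z_qwt ≈ 46.5 Ω; length ≈ 1.83 cm

Z_qwt = √(Z_0·R_L) = √(75 × 28.8) = √2160
λ = 0.73·c/f = 0.0732 m, so l = λ/4 = 0.0183 m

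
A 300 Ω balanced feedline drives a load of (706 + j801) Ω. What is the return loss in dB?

RL ≈ 3.12 dB

Γ = (406 + j801)/(1006 + j801), |Γ| = 0.698
RL = −20·log₁₀|Γ| = −20·log₁₀(0.698)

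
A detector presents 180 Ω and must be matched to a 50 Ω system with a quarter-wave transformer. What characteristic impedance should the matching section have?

Z_qwt = √(Z_0·R_L) = √(50 × 180) = √9000

Z_qwt ≈ 94.9 Ω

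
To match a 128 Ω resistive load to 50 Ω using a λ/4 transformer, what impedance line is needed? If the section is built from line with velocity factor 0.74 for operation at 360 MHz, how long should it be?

Z_qwt ≈ 80 Ω; length ≈ 15.4 cm

Z_qwt = √(Z_0·R_L) = √(50 × 128) = √6400
λ = 0.74·c/f = 0.617 m, so l = λ/4 = 0.154 m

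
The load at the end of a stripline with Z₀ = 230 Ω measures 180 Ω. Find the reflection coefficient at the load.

Γ = -0.122

Γ = (Z_L − Z_0)/(Z_L + Z_0) = (180 − 230)/(180 + 230) = -50/410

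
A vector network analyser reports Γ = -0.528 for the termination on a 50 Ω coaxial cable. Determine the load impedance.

Z_L = Z_0·(1 + Γ)/(1 − Γ) = 50·(0.472)/(1.53)

Z_L ≈ 15.4 Ω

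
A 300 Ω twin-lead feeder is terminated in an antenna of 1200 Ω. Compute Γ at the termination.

Γ = (Z_L − Z_0)/(Z_L + Z_0) = (1200 − 300)/(1200 + 300) = 900/1500

Γ = 0.6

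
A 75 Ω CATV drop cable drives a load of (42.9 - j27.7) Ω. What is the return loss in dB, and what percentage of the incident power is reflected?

Γ = (-32.1 − j27.7)/(117.9 − j27.7), |Γ| = 0.35
RL = −20·log₁₀(0.35) = 9.12 dB
P_refl/P_inc = |Γ|² = 0.123

RL ≈ 9.12 dB; 12.3% of incident power reflected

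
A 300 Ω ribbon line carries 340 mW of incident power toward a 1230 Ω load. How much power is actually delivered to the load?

Γ = (1230 − 300)/(1230 + 300) = 0.608
|Γ|² = 0.369
P_refl = |Γ|²·P_inc = 126 mW, P_del = (1 − |Γ|²)·P_inc = 214 mW

P_delivered ≈ 214 mW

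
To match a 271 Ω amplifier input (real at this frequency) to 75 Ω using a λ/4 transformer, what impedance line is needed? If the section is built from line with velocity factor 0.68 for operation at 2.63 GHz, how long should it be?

Z_qwt = √(Z_0·R_L) = √(75 × 271) = √20320
λ = 0.68·c/f = 0.0776 m, so l = λ/4 = 0.0194 m

Z_qwt ≈ 143 Ω; length ≈ 1.94 cm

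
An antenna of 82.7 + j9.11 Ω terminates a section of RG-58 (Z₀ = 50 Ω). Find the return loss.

RL ≈ 11.9 dB

Γ = (32.7 + j9.11)/(132.7 + j9.11), |Γ| = 0.255
RL = −20·log₁₀|Γ| = −20·log₁₀(0.255)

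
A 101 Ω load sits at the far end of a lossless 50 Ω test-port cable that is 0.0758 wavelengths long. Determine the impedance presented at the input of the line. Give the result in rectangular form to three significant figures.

βl = 2π × 0.0758 = 27.3°
tan(βl) = tan(27.3°) = 0.516
Z_in = Z_0·(Z_L + jZ_0·tanβl)/(Z_0 + jZ_L·tanβl)
     = 50·(101 + j25.8)/(50 + j52.1)

Z_in ≈ 61.3 − j38.1 Ω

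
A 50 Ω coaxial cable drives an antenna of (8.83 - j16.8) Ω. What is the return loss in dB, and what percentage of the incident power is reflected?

Γ = (-41.17 − j16.8)/(58.83 − j16.8), |Γ| = 0.727
RL = −20·log₁₀(0.727) = 2.77 dB
P_refl/P_inc = |Γ|² = 0.528

RL ≈ 2.77 dB; 52.8% of incident power reflected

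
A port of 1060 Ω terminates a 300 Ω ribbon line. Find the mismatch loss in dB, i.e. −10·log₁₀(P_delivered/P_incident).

Γ = (1060 − 300)/(1060 + 300) = 0.559
|Γ|² = 0.312, so P_del/P_inc = 1 − |Γ|² = 0.688
ML = −10·log₁₀(1 − |Γ|²)

mismatch loss ≈ 1.63 dB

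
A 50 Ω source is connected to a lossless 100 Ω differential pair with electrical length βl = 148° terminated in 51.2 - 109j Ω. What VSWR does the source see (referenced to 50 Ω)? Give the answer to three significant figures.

tan(βl) = -0.625
Z_in = Z_0·(Z_L + jZ_0·tanβl)/(Z_0 + jZ_L·tanβl) = 349 − j188 Ω
Γ_s = (Z_in − Z_s)/(Z_in + Z_s) = (299 − j188)/(399 − j188), |Γ_s| = 0.801
VSWR = (1 + |Γ_s|)/(1 − |Γ_s|)

VSWR ≈ 9.03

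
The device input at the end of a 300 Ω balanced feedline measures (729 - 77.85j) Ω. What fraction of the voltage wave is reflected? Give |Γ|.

|Γ| ≈ 0.423

Γ = (Z_L − Z_0)/(Z_L + Z_0) = (429 − j77.85)/(1029 − j77.85)
|Γ| = 436/1030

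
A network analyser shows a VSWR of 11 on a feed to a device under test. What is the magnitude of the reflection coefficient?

|Γ| ≈ 0.833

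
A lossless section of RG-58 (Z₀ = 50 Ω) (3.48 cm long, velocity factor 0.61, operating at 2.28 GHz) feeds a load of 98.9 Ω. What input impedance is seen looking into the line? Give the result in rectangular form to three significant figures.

Z_in ≈ 66.9 + j36.5 Ω

λ = v/f = 0.61·c / 2.28 GHz = 0.0803 m
βl = 2π·l/λ = 2π × 0.434 = 156°
tan(βl) = tan(156°) = -0.443
Z_in = Z_0·(Z_L + jZ_0·tanβl)/(Z_0 + jZ_L·tanβl)
     = 50·(98.9 − j22.2)/(50 − j43.9)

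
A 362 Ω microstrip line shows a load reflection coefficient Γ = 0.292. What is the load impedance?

Z_L ≈ 661 Ω

Z_L = Z_0·(1 + Γ)/(1 − Γ) = 362·(1.29)/(0.708)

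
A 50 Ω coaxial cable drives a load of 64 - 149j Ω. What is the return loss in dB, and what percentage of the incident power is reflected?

RL ≈ 1.96 dB; 63.6% of incident power reflected

Γ = (14 − j149)/(114 − j149), |Γ| = 0.798
RL = −20·log₁₀(0.798) = 1.96 dB
P_refl/P_inc = |Γ|² = 0.636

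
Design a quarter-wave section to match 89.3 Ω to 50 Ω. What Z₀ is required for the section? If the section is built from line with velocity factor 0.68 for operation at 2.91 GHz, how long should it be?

Z_qwt = √(Z_0·R_L) = √(50 × 89.3) = √4465
λ = 0.68·c/f = 0.0701 m, so l = λ/4 = 0.0175 m

Z_qwt ≈ 66.8 Ω; length ≈ 1.75 cm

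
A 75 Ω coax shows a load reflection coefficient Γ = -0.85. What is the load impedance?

Z_L ≈ 6.08 Ω

Z_L = Z_0·(1 + Γ)/(1 − Γ) = 75·(0.15)/(1.85)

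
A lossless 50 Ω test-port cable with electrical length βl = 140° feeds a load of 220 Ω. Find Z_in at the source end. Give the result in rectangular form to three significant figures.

Z_in ≈ 25.6 + j52.6 Ω

tan(βl) = tan(140°) = -0.839
Z_in = Z_0·(Z_L + jZ_0·tanβl)/(Z_0 + jZ_L·tanβl)
     = 50·(220 − j42)/(50 − j185)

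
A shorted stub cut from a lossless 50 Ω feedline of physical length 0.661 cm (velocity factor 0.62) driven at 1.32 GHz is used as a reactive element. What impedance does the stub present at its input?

λ = v/f = 0.62·c / 1.32 GHz = 0.141 m
βl = 2π·l/λ = 2π × 0.0469 = 16.9°
tan(βl) = 0.304
For a shorted stub, Z_in = jZ_0·tan(βl)

Z_in ≈ +j15.2 Ω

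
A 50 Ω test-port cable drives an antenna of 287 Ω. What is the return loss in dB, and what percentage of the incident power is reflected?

Γ = (287 − 50)/(287 + 50) = 0.703
RL = −20·log₁₀(0.703) = 3.06 dB
P_refl/P_inc = |Γ|² = 0.495

RL ≈ 3.06 dB; 49.5% of incident power reflected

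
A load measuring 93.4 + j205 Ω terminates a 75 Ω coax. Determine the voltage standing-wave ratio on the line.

Γ = (Z_L − Z_0)/(Z_L + Z_0) = (18.4 + j205)/(168.4 + j205)
|Γ| = 206/265 = 0.776
VSWR = (1 + |Γ|)/(1 − |Γ|) = 1.78/0.224

VSWR ≈ 7.92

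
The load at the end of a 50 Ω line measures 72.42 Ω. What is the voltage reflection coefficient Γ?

Γ = 0.183

Γ = (Z_L − Z_0)/(Z_L + Z_0) = (72.42 − 50)/(72.42 + 50) = 22.42/122.4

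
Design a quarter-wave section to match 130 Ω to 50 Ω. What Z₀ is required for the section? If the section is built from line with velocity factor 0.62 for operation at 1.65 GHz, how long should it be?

Z_qwt ≈ 80.6 Ω; length ≈ 2.82 cm

Z_qwt = √(Z_0·R_L) = √(50 × 130) = √6500
λ = 0.62·c/f = 0.113 m, so l = λ/4 = 0.0282 m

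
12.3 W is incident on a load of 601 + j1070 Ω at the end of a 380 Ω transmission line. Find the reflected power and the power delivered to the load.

P_reflected ≈ 6.97 W; P_delivered ≈ 5.33 W

|Γ| = |(221 + j1070)/(981 + j1070)| = 0.753
|Γ|² = 0.566
P_refl = |Γ|²·P_inc = 6.97 W, P_del = (1 − |Γ|²)·P_inc = 5.33 W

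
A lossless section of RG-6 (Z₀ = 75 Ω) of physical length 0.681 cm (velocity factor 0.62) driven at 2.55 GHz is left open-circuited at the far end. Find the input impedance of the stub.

λ = v/f = 0.62·c / 2.55 GHz = 0.0729 m
βl = 2π·l/λ = 2π × 0.0934 = 33.6°
tan(βl) = 0.665
For an open-circuited stub, Z_in = −jZ_0·cot(βl) = −jZ_0/tan(βl)

Z_in ≈ −j113 Ω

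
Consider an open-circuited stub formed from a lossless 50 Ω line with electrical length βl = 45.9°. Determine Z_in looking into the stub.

tan(βl) = 1.03
For an open-circuited stub, Z_in = −jZ_0·cot(βl) = −jZ_0/tan(βl)

Z_in ≈ −j48.5 Ω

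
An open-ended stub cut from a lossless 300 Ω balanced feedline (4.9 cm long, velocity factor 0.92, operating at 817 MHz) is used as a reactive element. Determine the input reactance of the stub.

λ = v/f = 0.92·c / 817 MHz = 0.338 m
βl = 2π·l/λ = 2π × 0.145 = 52.2°
tan(βl) = 1.29
For an open-ended stub, Z_in = −jZ_0·cot(βl) = −jZ_0/tan(βl)

X_in ≈ -233 Ω (capacitive)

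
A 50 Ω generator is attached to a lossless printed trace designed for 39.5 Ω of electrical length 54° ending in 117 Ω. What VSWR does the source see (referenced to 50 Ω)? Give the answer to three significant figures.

tan(βl) = 1.38
Z_in = Z_0·(Z_L + jZ_0·tanβl)/(Z_0 + jZ_L·tanβl) = 19.2 − j24 Ω
Γ_s = (Z_in − Z_s)/(Z_in + Z_s) = (-30.8 − j24)/(69.2 − j24), |Γ_s| = 0.533
VSWR = (1 + |Γ_s|)/(1 − |Γ_s|)

VSWR ≈ 3.28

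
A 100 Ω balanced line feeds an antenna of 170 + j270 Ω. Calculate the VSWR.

Γ = (Z_L − Z_0)/(Z_L + Z_0) = (70 + j270)/(270 + j270)
|Γ| = 279/382 = 0.73
VSWR = (1 + |Γ|)/(1 − |Γ|) = 1.73/0.27

VSWR ≈ 6.42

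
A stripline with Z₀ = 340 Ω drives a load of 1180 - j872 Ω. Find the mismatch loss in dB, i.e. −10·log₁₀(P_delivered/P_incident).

mismatch loss ≈ 2.82 dB

Γ = (840 − j872)/(1520 − j872), |Γ| = 0.691
|Γ|² = 0.477, so P_del/P_inc = 1 − |Γ|² = 0.523
ML = −10·log₁₀(1 − |Γ|²)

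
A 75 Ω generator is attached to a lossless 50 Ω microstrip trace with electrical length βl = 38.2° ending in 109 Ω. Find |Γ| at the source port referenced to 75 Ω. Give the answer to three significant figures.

|Γ| ≈ 0.384

tan(βl) = 0.787
Z_in = Z_0·(Z_L + jZ_0·tanβl)/(Z_0 + jZ_L·tanβl) = 44.8 − j37.4 Ω
Γ_s = (Z_in − Z_s)/(Z_in + Z_s) = (-30.2 − j37.4)/(120 − j37.4), |Γ_s| = 0.384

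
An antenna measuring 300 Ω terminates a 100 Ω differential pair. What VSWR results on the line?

VSWR ≈ 3

For a purely resistive load, VSWR = R_L/Z_0 or Z_0/R_L (whichever > 1) = 300/100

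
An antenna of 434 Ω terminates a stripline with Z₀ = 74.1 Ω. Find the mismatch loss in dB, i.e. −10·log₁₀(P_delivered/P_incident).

Γ = (434 − 74.1)/(434 + 74.1) = 0.708
|Γ|² = 0.502, so P_del/P_inc = 1 − |Γ|² = 0.498
ML = −10·log₁₀(1 − |Γ|²)

mismatch loss ≈ 3.03 dB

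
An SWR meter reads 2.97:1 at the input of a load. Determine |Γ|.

|Γ| = (S − 1)/(S + 1) = (2.97 − 1)/(2.97 + 1) = 1.97/3.97

|Γ| ≈ 0.496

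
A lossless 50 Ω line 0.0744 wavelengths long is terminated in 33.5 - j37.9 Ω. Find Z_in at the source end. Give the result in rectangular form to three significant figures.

Z_in ≈ 20.7 − j14.2 Ω

βl = 2π × 0.0744 = 26.8°
tan(βl) = tan(26.8°) = 0.505
Z_in = Z_0·(Z_L + jZ_0·tanβl)/(Z_0 + jZ_L·tanβl)
     = 50·(33.5 − j12.7)/(69.1 + j16.9)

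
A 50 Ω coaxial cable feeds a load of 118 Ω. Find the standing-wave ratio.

For a purely resistive load, VSWR = R_L/Z_0 or Z_0/R_L (whichever > 1) = 118/50

VSWR ≈ 2.36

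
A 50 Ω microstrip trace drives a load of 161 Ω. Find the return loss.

Γ = (161 − 50)/(161 + 50) = 0.526
RL = −20·log₁₀|Γ| = −20·log₁₀(0.526)

RL ≈ 5.58 dB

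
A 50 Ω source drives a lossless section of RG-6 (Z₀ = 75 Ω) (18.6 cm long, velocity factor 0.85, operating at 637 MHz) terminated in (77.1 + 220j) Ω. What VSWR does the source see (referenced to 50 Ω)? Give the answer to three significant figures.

VSWR ≈ 13.3

λ = v/f = 0.85·c / 637 MHz = 0.4 m
βl = 2π·l/λ = 2π × 0.465 = 167°
tan(βl) = -0.226
Z_in = Z_0·(Z_L + jZ_0·tanβl)/(Z_0 + jZ_L·tanβl) = 28.7 + j126 Ω
Γ_s = (Z_in − Z_s)/(Z_in + Z_s) = (-21.3 + j126)/(78.7 + j126), |Γ_s| = 0.86
VSWR = (1 + |Γ_s|)/(1 − |Γ_s|)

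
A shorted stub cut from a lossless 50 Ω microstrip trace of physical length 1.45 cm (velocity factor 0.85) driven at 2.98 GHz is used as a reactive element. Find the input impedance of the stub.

λ = v/f = 0.85·c / 2.98 GHz = 0.0856 m
βl = 2π·l/λ = 2π × 0.169 = 61°
tan(βl) = 1.8
For a shorted stub, Z_in = jZ_0·tan(βl)

Z_in ≈ +j90.2 Ω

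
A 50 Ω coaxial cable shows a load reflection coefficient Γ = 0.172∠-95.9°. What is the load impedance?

Z_L ≈ 45.6 − j16.1 Ω

Z_L = Z_0·(1 + Γ)/(1 − Γ) = 50·(0.982 − j0.171)/(1.02 + j0.171)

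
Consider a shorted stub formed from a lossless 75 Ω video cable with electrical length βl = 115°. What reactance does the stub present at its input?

X_in ≈ -161 Ω (capacitive)

tan(βl) = -2.14
For a shorted stub, Z_in = jZ_0·tan(βl)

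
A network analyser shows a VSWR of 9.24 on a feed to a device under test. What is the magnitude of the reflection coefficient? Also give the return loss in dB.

|Γ| ≈ 0.805; return loss ≈ 1.89 dB

|Γ| = (S − 1)/(S + 1) = (9.24 − 1)/(9.24 + 1) = 8.24/10.2
RL = −20·log₁₀|Γ| = −20·log₁₀(0.805)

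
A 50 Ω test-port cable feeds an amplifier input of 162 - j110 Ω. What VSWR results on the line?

VSWR ≈ 4.84

Γ = (Z_L − Z_0)/(Z_L + Z_0) = (112 − j110)/(212 − j110)
|Γ| = 157/239 = 0.657
VSWR = (1 + |Γ|)/(1 − |Γ|) = 1.66/0.343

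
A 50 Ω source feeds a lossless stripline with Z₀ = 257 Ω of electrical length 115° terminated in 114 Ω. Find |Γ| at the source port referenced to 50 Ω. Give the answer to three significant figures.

|Γ| ≈ 0.818

tan(βl) = -2.14
Z_in = Z_0·(Z_L + jZ_0·tanβl)/(Z_0 + jZ_L·tanβl) = 335 − j232 Ω
Γ_s = (Z_in − Z_s)/(Z_in + Z_s) = (285 − j232)/(385 − j232), |Γ_s| = 0.818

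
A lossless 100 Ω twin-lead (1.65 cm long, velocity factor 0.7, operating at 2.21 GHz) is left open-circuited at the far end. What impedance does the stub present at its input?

λ = v/f = 0.7·c / 2.21 GHz = 0.095 m
βl = 2π·l/λ = 2π × 0.174 = 62.5°
tan(βl) = 1.92
For an open-circuited stub, Z_in = −jZ_0·cot(βl) = −jZ_0/tan(βl)

Z_in ≈ −j52 Ω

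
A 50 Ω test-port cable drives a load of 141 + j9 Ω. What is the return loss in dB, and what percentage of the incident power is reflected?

Γ = (91 + j9)/(191 + j9), |Γ| = 0.478
RL = −20·log₁₀(0.478) = 6.41 dB
P_refl/P_inc = |Γ|² = 0.229

RL ≈ 6.41 dB; 22.9% of incident power reflected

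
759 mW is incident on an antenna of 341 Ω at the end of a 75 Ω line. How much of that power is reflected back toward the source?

Γ = (341 − 75)/(341 + 75) = 0.639
|Γ|² = 0.409
P_refl = |Γ|²·P_inc = 310 mW, P_del = (1 − |Γ|²)·P_inc = 449 mW

P_reflected ≈ 310 mW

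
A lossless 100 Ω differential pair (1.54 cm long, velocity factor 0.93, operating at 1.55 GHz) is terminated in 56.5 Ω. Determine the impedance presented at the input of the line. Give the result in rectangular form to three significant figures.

λ = v/f = 0.93·c / 1.55 GHz = 0.18 m
βl = 2π·l/λ = 2π × 0.0856 = 30.8°
tan(βl) = tan(30.8°) = 0.596
Z_in = Z_0·(Z_L + jZ_0·tanβl)/(Z_0 + jZ_L·tanβl)
     = 100·(56.5 + j59.6)/(100 + j33.7)

Z_in ≈ 68.8 + j36.4 Ω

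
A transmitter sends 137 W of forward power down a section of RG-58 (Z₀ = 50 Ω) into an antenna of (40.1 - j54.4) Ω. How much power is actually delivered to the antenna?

P_delivered ≈ 99.2 W

|Γ| = |(-9.9 − j54.4)/(90.1 − j54.4)| = 0.525
|Γ|² = 0.276
P_refl = |Γ|²·P_inc = 37.8 W, P_del = (1 − |Γ|²)·P_inc = 99.2 W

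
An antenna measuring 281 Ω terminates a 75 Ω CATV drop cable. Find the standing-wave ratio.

VSWR ≈ 3.75

For a purely resistive load, VSWR = R_L/Z_0 or Z_0/R_L (whichever > 1) = 281/75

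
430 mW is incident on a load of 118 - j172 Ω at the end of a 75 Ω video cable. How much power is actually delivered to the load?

|Γ| = |(43 − j172)/(193 − j172)| = 0.686
|Γ|² = 0.47
P_refl = |Γ|²·P_inc = 202 mW, P_del = (1 − |Γ|²)·P_inc = 228 mW

P_delivered ≈ 228 mW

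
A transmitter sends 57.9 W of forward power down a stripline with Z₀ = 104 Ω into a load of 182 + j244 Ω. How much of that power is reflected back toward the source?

|Γ| = |(78 + j244)/(286 + j244)| = 0.681
|Γ|² = 0.464
P_refl = |Γ|²·P_inc = 26.9 W, P_del = (1 − |Γ|²)·P_inc = 31 W

P_reflected ≈ 26.9 W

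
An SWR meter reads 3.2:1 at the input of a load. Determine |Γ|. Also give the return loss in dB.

|Γ| = (S − 1)/(S + 1) = (3.2 − 1)/(3.2 + 1) = 2.2/4.2
RL = −20·log₁₀|Γ| = −20·log₁₀(0.524)

|Γ| ≈ 0.524; return loss ≈ 5.62 dB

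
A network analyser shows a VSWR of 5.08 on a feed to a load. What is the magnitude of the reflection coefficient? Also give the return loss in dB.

|Γ| = (S − 1)/(S + 1) = (5.08 − 1)/(5.08 + 1) = 4.08/6.08
RL = −20·log₁₀|Γ| = −20·log₁₀(0.671)

|Γ| ≈ 0.671; return loss ≈ 3.46 dB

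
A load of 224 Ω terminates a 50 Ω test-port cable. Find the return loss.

Γ = (224 − 50)/(224 + 50) = 0.635
RL = −20·log₁₀|Γ| = −20·log₁₀(0.635)

RL ≈ 3.94 dB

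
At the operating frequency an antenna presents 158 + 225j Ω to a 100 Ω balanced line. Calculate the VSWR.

Γ = (Z_L − Z_0)/(Z_L + Z_0) = (58 + j225)/(258 + j225)
|Γ| = 232/342 = 0.679
VSWR = (1 + |Γ|)/(1 − |Γ|) = 1.68/0.321

VSWR ≈ 5.23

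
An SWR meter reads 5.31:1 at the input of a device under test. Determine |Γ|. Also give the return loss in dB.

|Γ| ≈ 0.683; return loss ≈ 3.31 dB

|Γ| = (S − 1)/(S + 1) = (5.31 − 1)/(5.31 + 1) = 4.31/6.31
RL = −20·log₁₀|Γ| = −20·log₁₀(0.683)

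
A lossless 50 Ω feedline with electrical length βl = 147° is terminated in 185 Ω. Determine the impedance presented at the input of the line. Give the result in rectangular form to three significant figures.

Z_in ≈ 38.8 + j60.8 Ω

tan(βl) = tan(147°) = -0.649
Z_in = Z_0·(Z_L + jZ_0·tanβl)/(Z_0 + jZ_L·tanβl)
     = 50·(185 − j32.5)/(50 − j120)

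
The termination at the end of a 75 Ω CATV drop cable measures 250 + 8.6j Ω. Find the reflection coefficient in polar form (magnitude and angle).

Γ = (Z_L − Z_0)/(Z_L + Z_0) = (175 + j8.6)/(325 + j8.6)
|Γ| = 175/325 = 0.539

Γ ≈ 0.539 ∠ 1.3°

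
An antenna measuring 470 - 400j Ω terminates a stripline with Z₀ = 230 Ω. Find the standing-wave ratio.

VSWR ≈ 3.75

Γ = (Z_L − Z_0)/(Z_L + Z_0) = (240 − j400)/(700 − j400)
|Γ| = 466/806 = 0.579
VSWR = (1 + |Γ|)/(1 − |Γ|) = 1.58/0.421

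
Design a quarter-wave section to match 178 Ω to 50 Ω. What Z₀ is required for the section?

Z_qwt = √(Z_0·R_L) = √(50 × 178) = √8900

Z_qwt ≈ 94.3 Ω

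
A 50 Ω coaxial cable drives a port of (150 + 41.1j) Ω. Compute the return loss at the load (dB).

RL ≈ 5.52 dB

Γ = (100 + j41.1)/(200 + j41.1), |Γ| = 0.53
RL = −20·log₁₀|Γ| = −20·log₁₀(0.53)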